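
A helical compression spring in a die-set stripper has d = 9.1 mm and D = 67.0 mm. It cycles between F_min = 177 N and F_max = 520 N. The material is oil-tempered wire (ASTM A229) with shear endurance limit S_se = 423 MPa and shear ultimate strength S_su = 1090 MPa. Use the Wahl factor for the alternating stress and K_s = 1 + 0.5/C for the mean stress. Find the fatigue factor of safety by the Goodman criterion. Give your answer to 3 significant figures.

5.33

C = D/d = 67.0/9.1 = 7.3626; K_W = (4C−1)/(4C−4)+0.615/C = 1.2014; K_s = 1+0.5/C = 1.0679
F_a = (F_max−F_min)/2 = 171.5 N; F_m = (F_max+F_min)/2 = 348.5 N
τ_a = K_W·8F_aD/(πd³) = 1.2014 × 38.829 = 46.649 MPa
τ_m = K_s·8F_mD/(πd³) = 1.0679 × 78.903 = 84.261 MPa
Goodman: 1/n_f = τ_a/S_se + τ_m/S_su = 46.649/423 + 84.261/1090 = 0.11028 + 0.07730 = 0.18759
n_f = 1/0.18759 = 5.331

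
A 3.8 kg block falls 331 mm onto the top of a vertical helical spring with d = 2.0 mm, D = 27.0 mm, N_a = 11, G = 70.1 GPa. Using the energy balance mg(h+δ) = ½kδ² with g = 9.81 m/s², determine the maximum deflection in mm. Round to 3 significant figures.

261 mm

k = Gd⁴/(8D³N_a) = (70.1×10³)(2.0⁴)/(8·27.0³·11) = 0.64754 N/mm
W = mg = 3.8 × 9.81 = 37.278 N
½kδ² − Wδ − Wh = 0 → δ = (W + √(W² + 2kWh))/k
δ = (37.278 + √(1389.6 + 15979.9))/0.64754 = (37.278 + 131.79)/0.64754 = 261.1 mm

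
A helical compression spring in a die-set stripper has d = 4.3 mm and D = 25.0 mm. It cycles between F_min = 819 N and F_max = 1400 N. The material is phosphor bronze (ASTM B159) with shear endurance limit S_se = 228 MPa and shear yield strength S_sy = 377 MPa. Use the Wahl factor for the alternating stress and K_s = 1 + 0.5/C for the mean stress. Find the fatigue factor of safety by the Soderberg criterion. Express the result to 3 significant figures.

C = D/d = 25.0/4.3 = 5.8140; K_W = (4C−1)/(4C−4)+0.615/C = 1.2616; K_s = 1+0.5/C = 1.0860
F_a = (F_max−F_min)/2 = 290.5 N; F_m = (F_max+F_min)/2 = 1109.5 N
τ_a = K_W·8F_aD/(πd³) = 1.2616 × 232.61 = 293.45 MPa
τ_m = K_s·8F_mD/(πd³) = 1.0860 × 888.39 = 964.79 MPa
Soderberg: 1/n_f = τ_a/S_se + τ_m/S_sy = 293.45/228 + 964.79/377 = 1.28706 + 2.55912 = 3.8462
n_f = 1/3.8462 = 0.26

0.260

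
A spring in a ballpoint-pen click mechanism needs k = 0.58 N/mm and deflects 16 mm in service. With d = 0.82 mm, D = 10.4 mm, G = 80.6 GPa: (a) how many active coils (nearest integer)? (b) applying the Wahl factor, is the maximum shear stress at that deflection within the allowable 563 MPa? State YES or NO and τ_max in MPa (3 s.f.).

N_a = Gd⁴/(8D³k) = (80.6×10³)(0.82⁴)/(8·10.4³·0.58) = 6.982 → N_a = 7
Actual rate k = Gd⁴/(8D³·7) = 0.5785 N/mm
Working load F = kδ = 0.5785·16 = 9.256 N
C = 10.4/0.82 = 12.6829; K_W = (4C−1)/(4C−4)+0.615/C = 1.1127
τ_max = K_W·8FD/(πd³) = 1.1127·444.58 = 494.68 MPa
τ_max ≤ 563 MPa → acceptable

(a) 7 coils; (b) YES, τ_max = 495 MPa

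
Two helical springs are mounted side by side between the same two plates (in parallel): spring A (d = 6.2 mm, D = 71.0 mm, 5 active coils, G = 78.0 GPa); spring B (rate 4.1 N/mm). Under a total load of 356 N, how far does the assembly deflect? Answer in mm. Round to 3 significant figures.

29.3 mm

k_A = Gd⁴/(8D³N_a) = (78.0×10³)(6.2⁴)/(8·71.0³·5) = 8.0506 N/mm
Parallel: k_eq = 8.0506 + 4.1 = 12.151 N/mm
δ = F/k_eq = 356/12.151 = 29.299 mm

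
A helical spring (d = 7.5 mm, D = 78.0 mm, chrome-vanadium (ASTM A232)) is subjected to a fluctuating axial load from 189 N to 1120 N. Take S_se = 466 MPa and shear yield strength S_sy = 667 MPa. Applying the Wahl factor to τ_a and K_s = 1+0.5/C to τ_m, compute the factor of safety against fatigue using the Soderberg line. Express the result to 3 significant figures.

C = D/d = 78.0/7.5 = 10.4000; K_W = (4C−1)/(4C−4)+0.615/C = 1.1389; K_s = 1+0.5/C = 1.0481
F_a = (F_max−F_min)/2 = 465.5 N; F_m = (F_max+F_min)/2 = 654.5 N
τ_a = K_W·8F_aD/(πd³) = 1.1389 × 219.16 = 249.61 MPa
τ_m = K_s·8F_mD/(πd³) = 1.0481 × 308.15 = 322.96 MPa
Soderberg: 1/n_f = τ_a/S_se + τ_m/S_sy = 249.61/466 + 322.96/667 = 0.53565 + 0.48420 = 1.0199
n_f = 1/1.0199 = 0.9805

0.981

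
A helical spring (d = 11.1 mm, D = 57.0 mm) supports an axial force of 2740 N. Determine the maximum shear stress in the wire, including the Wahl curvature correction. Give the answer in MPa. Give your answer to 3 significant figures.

378 MPa

Spring index C = D/d = 57.0/11.1 = 5.1351
K_W = (4C−1)/(4C−4) + 0.615/C = 19.541/16.541 + 0.1198 = 1.3011
τ₀ = 8FD/(πd³) = 8·2740·57.0/(π·11.1³) = 1.24944e+06/4296.5 = 290.8 MPa
τ_max = K·τ₀ = 1.3011 × 290.8 = 378.37 MPa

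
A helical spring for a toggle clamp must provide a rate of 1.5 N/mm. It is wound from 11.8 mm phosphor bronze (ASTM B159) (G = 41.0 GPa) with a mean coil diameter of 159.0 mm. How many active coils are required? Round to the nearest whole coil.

16

N_a = Gd⁴/(8D³k) = (41.0×10³ × 11.8⁴)/(8 × 159.0³ × 1.5)
    = 7.94899e+08 / 4.82361e+07 = 16.48 → 16 coils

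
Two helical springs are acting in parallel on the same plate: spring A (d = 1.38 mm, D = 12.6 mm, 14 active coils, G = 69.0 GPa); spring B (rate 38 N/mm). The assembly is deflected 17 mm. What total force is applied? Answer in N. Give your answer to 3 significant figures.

k_A = Gd⁴/(8D³N_a) = (69.0×10³)(1.38⁴)/(8·12.6³·14) = 1.117 N/mm
Parallel: k_eq = 1.117 + 38 = 39.117 N/mm
F = k_eq·δ = 39.117·17 = 664.99 N

665 N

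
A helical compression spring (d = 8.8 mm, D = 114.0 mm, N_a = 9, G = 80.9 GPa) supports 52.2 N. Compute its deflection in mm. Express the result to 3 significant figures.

11.5 mm

k = Gd⁴/(8D³N_a) = (80.9×10³)(8.8⁴)/(8·114.0³·9) = 4.5481 N/mm
δ = F/k = 52.2 / 4.5481 = 11.477 mm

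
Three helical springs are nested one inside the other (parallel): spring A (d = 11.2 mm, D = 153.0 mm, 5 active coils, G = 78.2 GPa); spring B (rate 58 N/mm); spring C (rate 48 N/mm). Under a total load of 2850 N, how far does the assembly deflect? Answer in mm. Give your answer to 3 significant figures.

24.9 mm

k_A = Gd⁴/(8D³N_a) = (78.2×10³)(11.2⁴)/(8·153.0³·5) = 8.589 N/mm
Parallel: k_eq = 8.589 + 58 + 48 = 114.59 N/mm
δ = F/k_eq = 2850/114.59 = 24.871 mm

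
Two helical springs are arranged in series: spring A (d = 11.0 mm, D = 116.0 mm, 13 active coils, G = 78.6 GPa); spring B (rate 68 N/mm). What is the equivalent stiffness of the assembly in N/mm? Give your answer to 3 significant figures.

k_A = Gd⁴/(8D³N_a) = (78.6×10³)(11.0⁴)/(8·116.0³·13) = 7.089 N/mm
Series: 1/k_eq = 1/7.089 + 1/68 = 0.15577; k_eq = 6.4198 N/mm

6.42 N/mm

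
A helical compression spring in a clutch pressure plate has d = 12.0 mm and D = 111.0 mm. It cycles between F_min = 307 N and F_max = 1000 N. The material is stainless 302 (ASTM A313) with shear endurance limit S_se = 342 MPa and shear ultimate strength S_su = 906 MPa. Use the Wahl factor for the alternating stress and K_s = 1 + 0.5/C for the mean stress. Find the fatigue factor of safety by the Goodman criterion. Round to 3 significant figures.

3.16

C = D/d = 111.0/12.0 = 9.2500; K_W = (4C−1)/(4C−4)+0.615/C = 1.1574; K_s = 1+0.5/C = 1.0541
F_a = (F_max−F_min)/2 = 346.5 N; F_m = (F_max+F_min)/2 = 653.5 N
τ_a = K_W·8F_aD/(πd³) = 1.1574 × 56.679 = 65.6 MPa
τ_m = K_s·8F_mD/(πd³) = 1.0541 × 106.9 = 112.68 MPa
Goodman: 1/n_f = τ_a/S_se + τ_m/S_su = 65.6/342 + 112.68/906 = 0.19181 + 0.12437 = 0.31618
n_f = 1/0.31618 = 3.163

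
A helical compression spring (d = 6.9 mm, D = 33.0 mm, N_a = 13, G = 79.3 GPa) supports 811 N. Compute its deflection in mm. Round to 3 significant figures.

16.9 mm

k = Gd⁴/(8D³N_a) = (79.3×10³)(6.9⁴)/(8·33.0³·13) = 48.094 N/mm
δ = F/k = 811 / 48.094 = 16.863 mm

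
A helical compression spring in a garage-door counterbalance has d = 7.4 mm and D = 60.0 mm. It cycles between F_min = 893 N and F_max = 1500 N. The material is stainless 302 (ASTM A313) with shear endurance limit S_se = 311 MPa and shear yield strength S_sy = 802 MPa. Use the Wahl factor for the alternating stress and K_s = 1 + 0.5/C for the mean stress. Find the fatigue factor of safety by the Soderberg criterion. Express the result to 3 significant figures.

C = D/d = 60.0/7.4 = 8.1081; K_W = (4C−1)/(4C−4)+0.615/C = 1.1814; K_s = 1+0.5/C = 1.0617
F_a = (F_max−F_min)/2 = 303.5 N; F_m = (F_max+F_min)/2 = 1196.5 N
τ_a = K_W·8F_aD/(πd³) = 1.1814 × 114.43 = 135.19 MPa
τ_m = K_s·8F_mD/(πd³) = 1.0617 × 451.14 = 478.96 MPa
Soderberg: 1/n_f = τ_a/S_se + τ_m/S_sy = 135.19/311 + 478.96/802 = 0.43469 + 0.59720 = 1.0319
n_f = 1/1.0319 = 0.9691

0.969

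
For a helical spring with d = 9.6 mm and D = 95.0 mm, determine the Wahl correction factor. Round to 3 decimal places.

C = D/d = 95.0/9.6 = 9.8958
K_W = (4C−1)/(4C−4) + 0.615/C = 38.583/35.583 + 0.0621 = 1.1465

1.146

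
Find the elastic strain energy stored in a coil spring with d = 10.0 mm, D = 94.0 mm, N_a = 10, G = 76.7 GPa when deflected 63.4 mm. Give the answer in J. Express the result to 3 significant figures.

k = Gd⁴/(8D³N_a) = (76.7×10³)(10.0⁴)/(8·94.0³·10) = 11.543 N/mm
U = ½kδ² = 0.5 × 11.543 × 63.4² = 23199 N·mm = 23.199 J

23.2 J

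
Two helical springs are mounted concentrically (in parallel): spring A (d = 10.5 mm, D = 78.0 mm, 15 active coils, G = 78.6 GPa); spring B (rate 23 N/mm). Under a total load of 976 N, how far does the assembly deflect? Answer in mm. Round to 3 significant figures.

k_A = Gd⁴/(8D³N_a) = (78.6×10³)(10.5⁴)/(8·78.0³·15) = 16.777 N/mm
Parallel: k_eq = 16.777 + 23 = 39.777 N/mm
δ = F/k_eq = 976/39.777 = 24.537 mm

24.5 mm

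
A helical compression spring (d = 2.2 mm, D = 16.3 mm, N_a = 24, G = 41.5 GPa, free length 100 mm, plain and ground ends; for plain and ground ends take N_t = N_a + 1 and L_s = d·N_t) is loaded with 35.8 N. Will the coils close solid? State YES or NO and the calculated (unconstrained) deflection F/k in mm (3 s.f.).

NO, δ = 30.6 mm

k = Gd⁴/(8D³N_a) = (41.5×10³)(2.2⁴)/(8·16.3³·24) = 1.1692 N/mm
N_t = 25; L_s = 2.2·25 = 55 mm; δ_solid = L₀ − L_s = 100 − 55 = 45 mm
δ = F/k = 35.8/1.1692 = 30.62 mm
δ < δ_solid → spring does not go solid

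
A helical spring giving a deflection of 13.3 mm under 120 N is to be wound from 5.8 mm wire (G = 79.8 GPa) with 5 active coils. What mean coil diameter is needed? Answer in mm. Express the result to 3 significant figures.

63.0 mm

Required rate k = F/δ = 120/13.3 = 9.0226 N/mm
D = (Gd⁴/(8N_a·k))^(1/3) = (79.8×10³·5.8⁴/(8·5·9.0226))^(1/3)
  = (250222)^(1/3) = 63.0147 mm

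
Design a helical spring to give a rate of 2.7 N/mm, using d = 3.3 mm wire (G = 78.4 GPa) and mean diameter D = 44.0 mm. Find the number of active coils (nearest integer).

N_a = Gd⁴/(8D³k) = (78.4×10³ × 3.3⁴)/(8 × 44.0³ × 2.7)
    = 9.29762e+06 / 1.83997e+06 = 5.053 → 5 coils

5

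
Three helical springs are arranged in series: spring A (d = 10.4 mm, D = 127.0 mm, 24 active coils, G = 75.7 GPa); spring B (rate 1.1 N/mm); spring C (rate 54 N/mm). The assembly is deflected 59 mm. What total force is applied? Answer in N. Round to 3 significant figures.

43.0 N

k_A = Gd⁴/(8D³N_a) = (75.7×10³)(10.4⁴)/(8·127.0³·24) = 2.2517 N/mm
Series: 1/k_eq = 1/2.2517 + 1/1.1 + 1/54 = 1.3717; k_eq = 0.72902 N/mm
F = k_eq·δ = 0.72902·59 = 43.012 N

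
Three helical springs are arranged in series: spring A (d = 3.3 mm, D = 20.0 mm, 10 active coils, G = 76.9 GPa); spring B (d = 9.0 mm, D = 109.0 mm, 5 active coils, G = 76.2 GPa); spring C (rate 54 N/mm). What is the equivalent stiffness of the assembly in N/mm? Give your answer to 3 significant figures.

k_A = Gd⁴/(8D³N_a) = (76.9×10³)(3.3⁴)/(8·20.0³·10) = 14.25 N/mm
k_B = Gd⁴/(8D³N_a) = (76.2×10³)(9.0⁴)/(8·109.0³·5) = 9.6513 N/mm
Series: 1/k_eq = 1/14.25 + 1/9.6513 + 1/54 = 0.19231; k_eq = 5.2 N/mm

5.20 N/mm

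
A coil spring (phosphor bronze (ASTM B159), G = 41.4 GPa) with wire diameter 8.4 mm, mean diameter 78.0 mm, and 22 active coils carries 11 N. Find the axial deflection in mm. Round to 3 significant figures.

4.46 mm

k = Gd⁴/(8D³N_a) = (41.4×10³)(8.4⁴)/(8·78.0³·22) = 2.4679 N/mm
δ = F/k = 11 / 2.4679 = 4.4573 mm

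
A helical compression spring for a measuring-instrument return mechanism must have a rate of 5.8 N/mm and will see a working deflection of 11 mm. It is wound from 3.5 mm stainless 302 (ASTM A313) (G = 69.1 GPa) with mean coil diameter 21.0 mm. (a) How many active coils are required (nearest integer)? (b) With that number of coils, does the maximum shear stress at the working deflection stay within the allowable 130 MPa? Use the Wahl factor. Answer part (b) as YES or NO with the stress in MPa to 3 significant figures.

(a) 24 coils; (b) YES, τ_max = 100 MPa

N_a = Gd⁴/(8D³k) = (69.1×10³)(3.5⁴)/(8·21.0³·5.8) = 24.13 → N_a = 24
Actual rate k = Gd⁴/(8D³·24) = 5.8316 N/mm
Working load F = kδ = 5.8316·11 = 64.148 N
C = 21.0/3.5 = 6.0000; K_W = (4C−1)/(4C−4)+0.615/C = 1.2525
τ_max = K_W·8FD/(πd³) = 1.2525·80.009 = 100.21 MPa
τ_max ≤ 130 MPa → acceptable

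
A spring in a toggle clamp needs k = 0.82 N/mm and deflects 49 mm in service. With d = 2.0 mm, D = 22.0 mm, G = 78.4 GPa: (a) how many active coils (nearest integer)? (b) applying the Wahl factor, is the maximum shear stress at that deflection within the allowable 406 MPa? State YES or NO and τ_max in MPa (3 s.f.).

N_a = Gd⁴/(8D³k) = (78.4×10³)(2.0⁴)/(8·22.0³·0.82) = 17.96 → N_a = 18
Actual rate k = Gd⁴/(8D³·18) = 0.8181 N/mm
Working load F = kδ = 0.8181·49 = 40.087 N
C = 22.0/2.0 = 11.0000; K_W = (4C−1)/(4C−4)+0.615/C = 1.1309
τ_max = K_W·8FD/(πd³) = 1.1309·280.72 = 317.47 MPa
τ_max ≤ 406 MPa → acceptable

(a) 18 coils; (b) YES, τ_max = 317 MPa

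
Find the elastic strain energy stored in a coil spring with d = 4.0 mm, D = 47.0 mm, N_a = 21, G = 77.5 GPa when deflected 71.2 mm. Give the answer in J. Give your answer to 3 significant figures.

k = Gd⁴/(8D³N_a) = (77.5×10³)(4.0⁴)/(8·47.0³·21) = 1.1375 N/mm
U = ½kδ² = 0.5 × 1.1375 × 71.2² = 2883.2 N·mm = 2.8832 J

2.88 J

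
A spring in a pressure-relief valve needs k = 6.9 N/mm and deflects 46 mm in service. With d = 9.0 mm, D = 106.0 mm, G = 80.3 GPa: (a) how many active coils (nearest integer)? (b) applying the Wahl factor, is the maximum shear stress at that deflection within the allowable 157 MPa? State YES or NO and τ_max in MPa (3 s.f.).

(a) 8 coils; (b) YES, τ_max = 132 MPa

N_a = Gd⁴/(8D³k) = (80.3×10³)(9.0⁴)/(8·106.0³·6.9) = 8.014 → N_a = 8
Actual rate k = Gd⁴/(8D³·8) = 6.9117 N/mm
Working load F = kδ = 6.9117·46 = 317.94 N
C = 106.0/9.0 = 11.7778; K_W = (4C−1)/(4C−4)+0.615/C = 1.1218
τ_max = K_W·8FD/(πd³) = 1.1218·117.72 = 132.06 MPa
τ_max ≤ 157 MPa → acceptable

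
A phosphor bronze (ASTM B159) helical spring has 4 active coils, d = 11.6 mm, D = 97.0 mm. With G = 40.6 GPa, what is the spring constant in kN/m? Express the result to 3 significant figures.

25.2 kN/m

k = Gd⁴/(8D³N_a) = (40.6×10³ × 11.6⁴) / (8 × 97.0³ × 4)
  = 7.3512e+08 / 2.92055e+07 = 25.171 N/mm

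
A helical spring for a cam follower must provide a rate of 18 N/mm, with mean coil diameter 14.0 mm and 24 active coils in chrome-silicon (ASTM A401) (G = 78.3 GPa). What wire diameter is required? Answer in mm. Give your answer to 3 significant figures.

d = (8D³N_a·k / G)^(1/4) = (8·14.0³·24·18 / (78.3×10³))^0.25
  = (121.11)^0.25 = 3.3174 mm

3.32 mm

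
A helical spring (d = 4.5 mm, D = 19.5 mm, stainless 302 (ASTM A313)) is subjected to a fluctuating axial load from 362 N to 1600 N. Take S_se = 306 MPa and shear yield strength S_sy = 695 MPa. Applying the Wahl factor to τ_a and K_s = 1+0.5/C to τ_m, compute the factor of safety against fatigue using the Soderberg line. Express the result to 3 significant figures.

0.423

C = D/d = 19.5/4.5 = 4.3333; K_W = (4C−1)/(4C−4)+0.615/C = 1.3669; K_s = 1+0.5/C = 1.1154
F_a = (F_max−F_min)/2 = 619 N; F_m = (F_max+F_min)/2 = 981 N
τ_a = K_W·8F_aD/(πd³) = 1.3669 × 337.31 = 461.08 MPa
τ_m = K_s·8F_mD/(πd³) = 1.1154 × 534.57 = 596.25 MPa
Soderberg: 1/n_f = τ_a/S_se + τ_m/S_sy = 461.08/306 + 596.25/695 = 1.50678 + 0.85792 = 2.3647
n_f = 1/2.3647 = 0.4229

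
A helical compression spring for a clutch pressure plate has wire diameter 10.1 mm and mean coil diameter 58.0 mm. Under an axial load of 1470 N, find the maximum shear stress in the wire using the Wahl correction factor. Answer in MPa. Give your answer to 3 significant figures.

Spring index C = D/d = 58.0/10.1 = 5.7426
K_W = (4C−1)/(4C−4) + 0.615/C = 21.970/18.970 + 0.1071 = 1.2652
τ₀ = 8FD/(πd³) = 8·1470·58.0/(π·10.1³) = 682080/3236.8 = 210.73 MPa
τ_max = K·τ₀ = 1.2652 × 210.73 = 266.62 MPa

267 MPa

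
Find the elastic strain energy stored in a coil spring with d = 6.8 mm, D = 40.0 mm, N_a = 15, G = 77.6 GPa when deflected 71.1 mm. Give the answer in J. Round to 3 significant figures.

54.6 J

k = Gd⁴/(8D³N_a) = (77.6×10³)(6.8⁴)/(8·40.0³·15) = 21.604 N/mm
U = ½kδ² = 0.5 × 21.604 × 71.1² = 54607 N·mm = 54.607 J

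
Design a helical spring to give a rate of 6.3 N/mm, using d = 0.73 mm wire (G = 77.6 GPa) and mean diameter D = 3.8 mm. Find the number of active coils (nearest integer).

8

N_a = Gd⁴/(8D³k) = (77.6×10³ × 0.73⁴)/(8 × 3.8³ × 6.3)
    = 22037 / 2765.55 = 7.968 → 8 coils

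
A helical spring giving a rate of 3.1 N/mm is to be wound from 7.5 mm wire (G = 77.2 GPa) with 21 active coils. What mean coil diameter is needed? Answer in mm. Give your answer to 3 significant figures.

D = (Gd⁴/(8N_a·k))^(1/3) = (77.2×10³·7.5⁴/(8·21·3.1))^(1/3)
  = (469020)^(1/3) = 77.6957 mm

77.7 mm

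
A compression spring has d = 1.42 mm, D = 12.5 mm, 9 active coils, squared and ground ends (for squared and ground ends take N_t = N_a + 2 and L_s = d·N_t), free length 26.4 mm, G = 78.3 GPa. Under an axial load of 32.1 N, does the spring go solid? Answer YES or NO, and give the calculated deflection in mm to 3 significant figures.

k = Gd⁴/(8D³N_a) = (78.3×10³)(1.42⁴)/(8·12.5³·9) = 2.2639 N/mm
N_t = 11; L_s = 1.42·11 = 15.62 mm; δ_solid = L₀ − L_s = 26.4 − 15.62 = 10.78 mm
δ = F/k = 32.1/2.2639 = 14.179 mm
δ ≥ δ_solid → spring goes solid

YES, δ = 14.2 mm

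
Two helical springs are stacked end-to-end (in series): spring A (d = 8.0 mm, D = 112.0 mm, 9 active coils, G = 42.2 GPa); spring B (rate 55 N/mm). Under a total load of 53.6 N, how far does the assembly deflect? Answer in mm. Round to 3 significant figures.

32.3 mm

k_A = Gd⁴/(8D³N_a) = (42.2×10³)(8.0⁴)/(8·112.0³·9) = 1.7088 N/mm
Series: 1/k_eq = 1/1.7088 + 1/55 = 0.6034; k_eq = 1.6573 N/mm
δ = F/k_eq = 53.6/1.6573 = 32.342 mm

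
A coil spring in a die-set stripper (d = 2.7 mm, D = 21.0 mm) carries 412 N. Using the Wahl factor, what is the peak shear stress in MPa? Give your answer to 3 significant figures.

1330 MPa

Spring index C = D/d = 21.0/2.7 = 7.7778
K_W = (4C−1)/(4C−4) + 0.615/C = 30.111/27.111 + 0.0791 = 1.1897
τ₀ = 8FD/(πd³) = 8·412·21.0/(π·2.7³) = 69216/61.836 = 1119.3 MPa
τ_max = K·τ₀ = 1.1897 × 1119.3 = 1331.7 MPa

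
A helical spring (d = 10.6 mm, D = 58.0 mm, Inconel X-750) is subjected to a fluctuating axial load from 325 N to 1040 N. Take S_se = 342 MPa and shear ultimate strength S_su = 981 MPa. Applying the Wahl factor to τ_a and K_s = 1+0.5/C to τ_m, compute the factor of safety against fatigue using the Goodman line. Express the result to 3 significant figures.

C = D/d = 58.0/10.6 = 5.4717; K_W = (4C−1)/(4C−4)+0.615/C = 1.2801; K_s = 1+0.5/C = 1.0914
F_a = (F_max−F_min)/2 = 357.5 N; F_m = (F_max+F_min)/2 = 682.5 N
τ_a = K_W·8F_aD/(πd³) = 1.2801 × 44.333 = 56.751 MPa
τ_m = K_s·8F_mD/(πd³) = 1.0914 × 84.636 = 92.37 MPa
Goodman: 1/n_f = τ_a/S_se + τ_m/S_su = 56.751/342 + 92.37/981 = 0.16594 + 0.09416 = 0.2601
n_f = 1/0.2601 = 3.845

3.84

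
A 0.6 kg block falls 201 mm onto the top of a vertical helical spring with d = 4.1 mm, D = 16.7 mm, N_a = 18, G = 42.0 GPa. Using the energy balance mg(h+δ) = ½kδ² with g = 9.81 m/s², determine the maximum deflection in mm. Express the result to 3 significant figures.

11.9 mm

k = Gd⁴/(8D³N_a) = (42.0×10³)(4.1⁴)/(8·16.7³·18) = 17.696 N/mm
W = mg = 0.6 × 9.81 = 5.886 N
½kδ² − Wδ − Wh = 0 → δ = (W + √(W² + 2kWh))/k
δ = (5.886 + √(34.645 + 41871.6))/17.696 = (5.886 + 204.71)/17.696 = 11.901 mm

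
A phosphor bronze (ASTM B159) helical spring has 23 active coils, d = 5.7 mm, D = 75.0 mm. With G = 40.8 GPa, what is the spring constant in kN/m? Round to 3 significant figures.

k = Gd⁴/(8D³N_a) = (40.8×10³ × 5.7⁴) / (8 × 75.0³ × 23)
  = 4.30685e+07 / 7.7625e+07 = 0.55483 N/mm

0.555 kN/m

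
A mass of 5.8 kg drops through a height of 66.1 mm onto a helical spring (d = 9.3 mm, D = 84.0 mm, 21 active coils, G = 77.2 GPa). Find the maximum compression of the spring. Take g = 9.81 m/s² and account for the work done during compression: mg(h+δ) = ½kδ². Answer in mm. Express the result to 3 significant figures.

47.1 mm

k = Gd⁴/(8D³N_a) = (77.2×10³)(9.3⁴)/(8·84.0³·21) = 5.7997 N/mm
W = mg = 5.8 × 9.81 = 56.898 N
½kδ² − Wδ − Wh = 0 → δ = (W + √(W² + 2kWh))/k
δ = (56.898 + √(3237.4 + 43624.5))/5.7997 = (56.898 + 216.48)/5.7997 = 47.136 mm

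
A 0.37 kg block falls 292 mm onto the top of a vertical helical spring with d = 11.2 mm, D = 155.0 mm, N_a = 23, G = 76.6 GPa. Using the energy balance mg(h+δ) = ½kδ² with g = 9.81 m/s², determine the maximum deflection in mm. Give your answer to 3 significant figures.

k = Gd⁴/(8D³N_a) = (76.6×10³)(11.2⁴)/(8·155.0³·23) = 1.7591 N/mm
W = mg = 0.37 × 9.81 = 3.6297 N
½kδ² − Wδ − Wh = 0 → δ = (W + √(W² + 2kWh))/k
δ = (3.6297 + √(13.175 + 3728.82))/1.7591 = (3.6297 + 61.172)/1.7591 = 36.838 mm

36.8 mm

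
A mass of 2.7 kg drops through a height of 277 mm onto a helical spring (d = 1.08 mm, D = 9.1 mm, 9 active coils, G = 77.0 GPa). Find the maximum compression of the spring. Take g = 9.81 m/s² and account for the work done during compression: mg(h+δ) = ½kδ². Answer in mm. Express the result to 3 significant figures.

102 mm

k = Gd⁴/(8D³N_a) = (77.0×10³)(1.08⁴)/(8·9.1³·9) = 1.9308 N/mm
W = mg = 2.7 × 9.81 = 26.487 N
½kδ² − Wδ − Wh = 0 → δ = (W + √(W² + 2kWh))/k
δ = (26.487 + √(701.56 + 28331.6))/1.9308 = (26.487 + 170.39)/1.9308 = 101.97 mm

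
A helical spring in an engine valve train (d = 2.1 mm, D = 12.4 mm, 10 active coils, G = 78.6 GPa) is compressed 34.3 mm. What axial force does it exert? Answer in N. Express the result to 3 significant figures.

344 N

k = Gd⁴/(8D³N_a) = (78.6×10³)(2.1⁴)/(8·12.4³·10) = 10.022 N/mm
F = k·δ = 10.022 × 34.3 = 343.75 N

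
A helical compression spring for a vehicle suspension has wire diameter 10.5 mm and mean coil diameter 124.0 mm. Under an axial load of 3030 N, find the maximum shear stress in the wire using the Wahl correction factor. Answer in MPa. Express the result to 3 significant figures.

Spring index C = D/d = 124.0/10.5 = 11.8095
K_W = (4C−1)/(4C−4) + 0.615/C = 46.238/43.238 + 0.0521 = 1.1215
τ₀ = 8FD/(πd³) = 8·3030·124.0/(π·10.5³) = 3.00576e+06/3636.8 = 826.49 MPa
τ_max = K·τ₀ = 1.1215 × 826.49 = 926.87 MPa

927 MPa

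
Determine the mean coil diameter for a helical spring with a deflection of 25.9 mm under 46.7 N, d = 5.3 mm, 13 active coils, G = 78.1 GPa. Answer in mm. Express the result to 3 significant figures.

Required rate k = F/δ = 46.7/25.9 = 1.8031 N/mm
D = (Gd⁴/(8N_a·k))^(1/3) = (78.1×10³·5.3⁴/(8·13·1.8031))^(1/3)
  = (328628)^(1/3) = 69.0083 mm

69.0 mm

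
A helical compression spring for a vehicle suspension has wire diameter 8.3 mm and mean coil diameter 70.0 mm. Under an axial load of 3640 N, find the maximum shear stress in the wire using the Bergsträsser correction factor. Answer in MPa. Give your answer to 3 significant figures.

Spring index C = D/d = 70.0/8.3 = 8.4337
K_B = (4C+2)/(4C−3) = 35.735/30.735 = 1.1627
τ₀ = 8FD/(πd³) = 8·3640·70.0/(π·8.3³) = 2.0384e+06/1796.3 = 1134.8 MPa
τ_max = K·τ₀ = 1.1627 × 1134.8 = 1319.4 MPa

1320 MPa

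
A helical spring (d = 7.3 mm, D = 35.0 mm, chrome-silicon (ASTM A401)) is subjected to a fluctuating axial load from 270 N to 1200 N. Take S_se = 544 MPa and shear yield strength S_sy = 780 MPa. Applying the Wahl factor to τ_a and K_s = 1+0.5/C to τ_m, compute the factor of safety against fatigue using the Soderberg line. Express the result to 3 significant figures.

C = D/d = 35.0/7.3 = 4.7945; K_W = (4C−1)/(4C−4)+0.615/C = 1.3259; K_s = 1+0.5/C = 1.1043
F_a = (F_max−F_min)/2 = 465 N; F_m = (F_max+F_min)/2 = 735 N
τ_a = K_W·8F_aD/(πd³) = 1.3259 × 106.54 = 141.26 MPa
τ_m = K_s·8F_mD/(πd³) = 1.1043 × 168.39 = 185.96 MPa
Soderberg: 1/n_f = τ_a/S_se + τ_m/S_sy = 141.26/544 + 185.96/780 = 0.25966 + 0.23840 = 0.49807
n_f = 1/0.49807 = 2.008

2.01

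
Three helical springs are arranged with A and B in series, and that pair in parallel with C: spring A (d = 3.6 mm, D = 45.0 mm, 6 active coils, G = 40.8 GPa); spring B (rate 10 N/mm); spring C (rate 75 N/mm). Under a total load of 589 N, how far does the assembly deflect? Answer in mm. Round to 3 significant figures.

k_A = Gd⁴/(8D³N_a) = (40.8×10³)(3.6⁴)/(8·45.0³·6) = 1.5667 N/mm
Springs A,B series: k_AB = 1/(1/1.5667+1/10) = 1.3545 N/mm; parallel with C: k_eq = 1.3545+75 = 76.355 N/mm
δ = F/k_eq = 589/76.355 = 7.714 mm

7.71 mm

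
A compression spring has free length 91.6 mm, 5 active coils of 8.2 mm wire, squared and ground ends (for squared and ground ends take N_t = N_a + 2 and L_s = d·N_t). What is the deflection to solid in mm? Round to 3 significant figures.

N_t = 7; L_s = 8.2·7 = 57.4 mm
δ_solid = L₀ − L_s = 91.6 − 57.4 = 34.2 mm

34.2 mm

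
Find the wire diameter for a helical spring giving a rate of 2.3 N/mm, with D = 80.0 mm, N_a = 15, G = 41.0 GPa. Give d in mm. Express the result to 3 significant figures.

7.66 mm

d = (8D³N_a·k / G)^(1/4) = (8·80.0³·15·2.3 / (41.0×10³))^0.25
  = (3446.6)^0.25 = 7.6621 mm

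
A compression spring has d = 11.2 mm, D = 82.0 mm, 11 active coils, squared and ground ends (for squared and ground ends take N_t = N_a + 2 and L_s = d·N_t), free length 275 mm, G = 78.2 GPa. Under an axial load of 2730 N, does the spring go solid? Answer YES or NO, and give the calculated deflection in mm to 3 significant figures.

k = Gd⁴/(8D³N_a) = (78.2×10³)(11.2⁴)/(8·82.0³·11) = 25.36 N/mm
N_t = 13; L_s = 11.2·13 = 145.6 mm; δ_solid = L₀ − L_s = 275 − 145.6 = 129.4 mm
δ = F/k = 2730/25.36 = 107.65 mm
δ < δ_solid → spring does not go solid

NO, δ = 108 mm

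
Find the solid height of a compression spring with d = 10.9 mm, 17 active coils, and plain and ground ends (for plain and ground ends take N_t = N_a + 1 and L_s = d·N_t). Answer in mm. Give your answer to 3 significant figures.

196 mm

plain and ground ends: N_t = N_a + 1 = 17 + 1 = 18
L_s = d·N_t = 10.9 × 18 = 196.2 mm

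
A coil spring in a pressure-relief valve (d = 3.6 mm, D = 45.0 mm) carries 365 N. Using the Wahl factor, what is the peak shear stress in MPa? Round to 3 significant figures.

999 MPa

Spring index C = D/d = 45.0/3.6 = 12.5000
K_W = (4C−1)/(4C−4) + 0.615/C = 49.000/46.000 + 0.0492 = 1.1144
τ₀ = 8FD/(πd³) = 8·365·45.0/(π·3.6³) = 131400/146.57 = 896.47 MPa
τ_max = K·τ₀ = 1.1144 × 896.47 = 999.05 MPa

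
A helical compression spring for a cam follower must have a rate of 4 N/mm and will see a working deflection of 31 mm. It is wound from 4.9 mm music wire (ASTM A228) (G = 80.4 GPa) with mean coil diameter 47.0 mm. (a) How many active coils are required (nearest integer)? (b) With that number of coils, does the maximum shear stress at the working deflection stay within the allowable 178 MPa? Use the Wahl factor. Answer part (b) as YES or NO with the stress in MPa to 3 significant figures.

(a) 14 coils; (b) YES, τ_max = 145 MPa

N_a = Gd⁴/(8D³k) = (80.4×10³)(4.9⁴)/(8·47.0³·4) = 13.95 → N_a = 14
Actual rate k = Gd⁴/(8D³·14) = 3.9859 N/mm
Working load F = kδ = 3.9859·31 = 123.56 N
C = 47.0/4.9 = 9.5918; K_W = (4C−1)/(4C−4)+0.615/C = 1.1514
τ_max = K_W·8FD/(πd³) = 1.1514·125.7 = 144.73 MPa
τ_max ≤ 178 MPa → acceptable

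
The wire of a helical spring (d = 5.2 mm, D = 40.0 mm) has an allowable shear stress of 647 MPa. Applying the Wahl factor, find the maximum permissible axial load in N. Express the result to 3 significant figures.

749 N

C = D/d = 40.0/5.2 = 7.6923
K_W = (4C−1)/(4C−4) + 0.615/C = 29.769/26.769 + 0.0800 = 1.1920
τ_max = K·8FD/(πd³) → F_max = τ_allow·πd³/(8DK)
F_max = 647·π·5.2³/(8·40.0·1.1920) = 2.858e+05/381.45 = 749.26 N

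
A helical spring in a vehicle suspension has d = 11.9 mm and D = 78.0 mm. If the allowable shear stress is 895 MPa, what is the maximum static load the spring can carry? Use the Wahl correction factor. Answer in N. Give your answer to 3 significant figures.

C = D/d = 78.0/11.9 = 6.5546
K_W = (4C−1)/(4C−4) + 0.615/C = 25.218/22.218 + 0.0938 = 1.2288
τ_max = K·8FD/(πd³) → F_max = τ_allow·πd³/(8DK)
F_max = 895·π·11.9³/(8·78.0·1.2288) = 4.7382e+06/766.8 = 6179.2 N

6180 N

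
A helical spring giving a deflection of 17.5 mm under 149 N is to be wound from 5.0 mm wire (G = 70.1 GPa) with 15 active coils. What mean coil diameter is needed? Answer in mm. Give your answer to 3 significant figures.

35.0 mm

Required rate k = F/δ = 149/17.5 = 8.5143 N/mm
D = (Gd⁴/(8N_a·k))^(1/3) = (70.1×10³·5.0⁴/(8·15·8.5143))^(1/3)
  = (42881.4)^(1/3) = 35.0017 mm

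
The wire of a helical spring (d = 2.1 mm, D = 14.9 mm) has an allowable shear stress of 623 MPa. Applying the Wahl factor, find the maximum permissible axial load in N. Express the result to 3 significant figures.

C = D/d = 14.9/2.1 = 7.0952
K_W = (4C−1)/(4C−4) + 0.615/C = 27.381/24.381 + 0.0867 = 1.2097
τ_max = K·8FD/(πd³) → F_max = τ_allow·πd³/(8DK)
F_max = 623·π·2.1³/(8·14.9·1.2097) = 18126/144.2 = 125.7 N

126 N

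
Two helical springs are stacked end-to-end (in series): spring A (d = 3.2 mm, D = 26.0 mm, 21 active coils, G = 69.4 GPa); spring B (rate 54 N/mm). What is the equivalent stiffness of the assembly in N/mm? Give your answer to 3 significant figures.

2.36 N/mm

k_A = Gd⁴/(8D³N_a) = (69.4×10³)(3.2⁴)/(8·26.0³·21) = 2.4645 N/mm
Series: 1/k_eq = 1/2.4645 + 1/54 = 0.42428; k_eq = 2.3569 N/mm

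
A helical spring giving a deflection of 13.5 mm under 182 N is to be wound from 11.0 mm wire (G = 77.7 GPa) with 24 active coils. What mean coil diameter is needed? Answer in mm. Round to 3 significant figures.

Required rate k = F/δ = 182/13.5 = 13.481 N/mm
D = (Gd⁴/(8N_a·k))^(1/3) = (77.7×10³·11.0⁴/(8·24·13.481))^(1/3)
  = (439494)^(1/3) = 76.0299 mm

76.0 mm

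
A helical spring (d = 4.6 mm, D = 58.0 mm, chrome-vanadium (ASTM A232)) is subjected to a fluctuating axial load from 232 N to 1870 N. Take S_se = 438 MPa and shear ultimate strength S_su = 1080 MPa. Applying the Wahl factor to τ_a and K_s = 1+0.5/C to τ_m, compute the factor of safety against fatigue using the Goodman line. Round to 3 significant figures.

0.213

C = D/d = 58.0/4.6 = 12.6087; K_W = (4C−1)/(4C−4)+0.615/C = 1.1134; K_s = 1+0.5/C = 1.0397
F_a = (F_max−F_min)/2 = 819 N; F_m = (F_max+F_min)/2 = 1051 N
τ_a = K_W·8F_aD/(πd³) = 1.1134 × 1242.7 = 1383.6 MPa
τ_m = K_s·8F_mD/(πd³) = 1.0397 × 1594.8 = 1658 MPa
Goodman: 1/n_f = τ_a/S_se + τ_m/S_su = 1383.6/438 + 1658/1080 = 3.15899 + 1.53519 = 4.6942
n_f = 1/4.6942 = 0.213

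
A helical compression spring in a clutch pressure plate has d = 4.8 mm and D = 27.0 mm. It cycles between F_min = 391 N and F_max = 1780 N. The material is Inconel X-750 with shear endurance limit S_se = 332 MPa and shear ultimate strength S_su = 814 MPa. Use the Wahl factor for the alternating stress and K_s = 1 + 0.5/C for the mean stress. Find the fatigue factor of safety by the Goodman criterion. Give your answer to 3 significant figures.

C = D/d = 27.0/4.8 = 5.6250; K_W = (4C−1)/(4C−4)+0.615/C = 1.2715; K_s = 1+0.5/C = 1.0889
F_a = (F_max−F_min)/2 = 694.5 N; F_m = (F_max+F_min)/2 = 1085.5 N
τ_a = K_W·8F_aD/(πd³) = 1.2715 × 431.77 = 548.99 MPa
τ_m = K_s·8F_mD/(πd³) = 1.0889 × 674.85 = 734.84 MPa
Goodman: 1/n_f = τ_a/S_se + τ_m/S_su = 548.99/332 + 734.84/814 = 1.65360 + 0.90275 = 2.5563
n_f = 1/2.5563 = 0.3912

0.391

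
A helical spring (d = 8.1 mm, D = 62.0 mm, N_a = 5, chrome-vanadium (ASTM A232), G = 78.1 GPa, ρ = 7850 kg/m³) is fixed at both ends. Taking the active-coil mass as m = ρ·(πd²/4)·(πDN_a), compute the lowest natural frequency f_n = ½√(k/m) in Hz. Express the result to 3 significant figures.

150 Hz

k = Gd⁴/(8D³N_a) = (78.1×10³)(8.1⁴)/(8·62.0³·5) = 35.266 N/mm = 35266 N/m
Wire length L = πDN_a = π·62.0·5 = 973.89 mm
m = ρ·(πd²/4)·L = 7850 × 51.53×10⁻⁶ m² × 0.97389 m = 0.39395 kg
f_n = ½√(k/m) = 0.5·√(35266/0.39395) = 0.5·√(89519) = 149.6 Hz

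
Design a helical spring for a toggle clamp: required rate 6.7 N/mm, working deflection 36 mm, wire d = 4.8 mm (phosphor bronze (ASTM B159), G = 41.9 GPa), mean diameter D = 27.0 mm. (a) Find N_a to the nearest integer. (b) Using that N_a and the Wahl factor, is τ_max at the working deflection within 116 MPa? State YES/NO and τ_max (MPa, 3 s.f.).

N_a = Gd⁴/(8D³k) = (41.9×10³)(4.8⁴)/(8·27.0³·6.7) = 21.08 → N_a = 21
Actual rate k = Gd⁴/(8D³·21) = 6.7263 N/mm
Working load F = kδ = 6.7263·36 = 242.15 N
C = 27.0/4.8 = 5.6250; K_W = (4C−1)/(4C−4)+0.615/C = 1.2715
τ_max = K_W·8FD/(πd³) = 1.2715·150.54 = 191.41 MPa
τ_max > 116 MPa → exceeds allowable

(a) 21 coils; (b) NO, τ_max = 191 MPa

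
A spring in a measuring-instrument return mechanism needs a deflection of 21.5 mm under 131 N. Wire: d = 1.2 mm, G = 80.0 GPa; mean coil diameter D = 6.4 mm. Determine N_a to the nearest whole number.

Required rate k = F/δ = 131/21.5 = 6.093 N/mm
N_a = Gd⁴/(8D³k) = (80.0×10³ × 1.2⁴)/(8 × 6.4³ × 6.093)
    = 165888 / 12778 = 12.98 → 13 coils

13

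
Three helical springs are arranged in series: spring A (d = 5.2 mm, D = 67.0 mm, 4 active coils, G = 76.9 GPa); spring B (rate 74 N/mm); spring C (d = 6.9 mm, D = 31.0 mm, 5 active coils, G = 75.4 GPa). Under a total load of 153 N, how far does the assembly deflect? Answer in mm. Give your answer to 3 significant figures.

k_A = Gd⁴/(8D³N_a) = (76.9×10³)(5.2⁴)/(8·67.0³·4) = 5.8421 N/mm
k_C = Gd⁴/(8D³N_a) = (75.4×10³)(6.9⁴)/(8·31.0³·5) = 143.42 N/mm
Series: 1/k_eq = 1/5.8421 + 1/74 + 1/143.42 = 0.19166; k_eq = 5.2176 N/mm
δ = F/k_eq = 153/5.2176 = 29.324 mm

29.3 mm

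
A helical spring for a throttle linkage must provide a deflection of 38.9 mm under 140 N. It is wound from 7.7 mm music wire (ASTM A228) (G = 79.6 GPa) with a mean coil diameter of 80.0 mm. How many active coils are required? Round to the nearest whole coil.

Required rate k = F/δ = 140/38.9 = 3.599 N/mm
N_a = Gd⁴/(8D³k) = (79.6×10³ × 7.7⁴)/(8 × 80.0³ × 3.599)
    = 2.79818e+08 / 1.47414e+07 = 18.98 → 19 coils

19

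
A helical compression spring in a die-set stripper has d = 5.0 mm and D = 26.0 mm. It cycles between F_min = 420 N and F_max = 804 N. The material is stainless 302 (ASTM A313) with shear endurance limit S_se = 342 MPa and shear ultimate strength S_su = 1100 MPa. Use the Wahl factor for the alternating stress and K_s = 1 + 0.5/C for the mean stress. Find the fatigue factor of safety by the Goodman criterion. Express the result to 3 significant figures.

1.41

C = D/d = 26.0/5.0 = 5.2000; K_W = (4C−1)/(4C−4)+0.615/C = 1.2968; K_s = 1+0.5/C = 1.0962
F_a = (F_max−F_min)/2 = 192 N; F_m = (F_max+F_min)/2 = 612 N
τ_a = K_W·8F_aD/(πd³) = 1.2968 × 101.7 = 131.88 MPa
τ_m = K_s·8F_mD/(πd³) = 1.0962 × 324.16 = 355.33 MPa
Goodman: 1/n_f = τ_a/S_se + τ_m/S_su = 131.88/342 + 355.33/1100 = 0.38563 + 0.32302 = 0.70865
n_f = 1/0.70865 = 1.411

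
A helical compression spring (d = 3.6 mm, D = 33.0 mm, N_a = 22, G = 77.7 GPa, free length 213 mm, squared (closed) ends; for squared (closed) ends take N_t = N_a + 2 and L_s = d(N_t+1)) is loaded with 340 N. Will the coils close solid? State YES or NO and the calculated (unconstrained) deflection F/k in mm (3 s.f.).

YES, δ = 165 mm

k = Gd⁴/(8D³N_a) = (77.7×10³)(3.6⁴)/(8·33.0³·22) = 2.0634 N/mm
N_t = 24; L_s = 3.6·25 = 90 mm; δ_solid = L₀ − L_s = 213 − 90 = 123 mm
δ = F/k = 340/2.0634 = 164.78 mm
δ ≥ δ_solid → spring goes solid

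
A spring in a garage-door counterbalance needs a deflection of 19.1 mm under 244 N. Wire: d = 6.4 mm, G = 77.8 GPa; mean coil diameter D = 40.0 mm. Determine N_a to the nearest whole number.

Required rate k = F/δ = 244/19.1 = 12.775 N/mm
N_a = Gd⁴/(8D³k) = (77.8×10³ × 6.4⁴)/(8 × 40.0³ × 12.775)
    = 1.30527e+08 / 6.54073e+06 = 19.96 → 20 coils

20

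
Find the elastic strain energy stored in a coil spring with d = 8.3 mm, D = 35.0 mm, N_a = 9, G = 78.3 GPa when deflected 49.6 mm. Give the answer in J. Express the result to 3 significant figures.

148 J

k = Gd⁴/(8D³N_a) = (78.3×10³)(8.3⁴)/(8·35.0³·9) = 120.38 N/mm
U = ½kδ² = 0.5 × 120.38 × 49.6² = 1.4807e+05 N·mm = 148.07 J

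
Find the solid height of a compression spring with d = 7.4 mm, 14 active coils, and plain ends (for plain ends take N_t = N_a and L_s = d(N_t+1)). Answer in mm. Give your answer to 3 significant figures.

plain ends: N_t = N_a = 14
L_s = d·(N_t+1) = 7.4 × 15 = 111 mm

111 mm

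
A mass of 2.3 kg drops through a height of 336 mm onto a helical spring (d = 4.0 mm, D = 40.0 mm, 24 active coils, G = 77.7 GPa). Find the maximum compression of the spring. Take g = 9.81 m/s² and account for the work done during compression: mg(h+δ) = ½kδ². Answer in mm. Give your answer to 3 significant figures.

112 mm

k = Gd⁴/(8D³N_a) = (77.7×10³)(4.0⁴)/(8·40.0³·24) = 1.6187 N/mm
W = mg = 2.3 × 9.81 = 22.563 N
½kδ² − Wδ − Wh = 0 → δ = (W + √(W² + 2kWh))/k
δ = (22.563 + √(509.09 + 24544))/1.6187 = (22.563 + 158.28)/1.6187 = 111.72 mm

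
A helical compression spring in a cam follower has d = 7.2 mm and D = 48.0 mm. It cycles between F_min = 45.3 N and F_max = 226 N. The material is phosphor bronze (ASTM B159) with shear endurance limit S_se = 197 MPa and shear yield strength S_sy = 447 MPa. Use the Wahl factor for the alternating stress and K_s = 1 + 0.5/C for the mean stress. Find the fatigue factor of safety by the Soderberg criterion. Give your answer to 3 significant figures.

C = D/d = 48.0/7.2 = 6.6667; K_W = (4C−1)/(4C−4)+0.615/C = 1.2246; K_s = 1+0.5/C = 1.0750
F_a = (F_max−F_min)/2 = 90.35 N; F_m = (F_max+F_min)/2 = 135.65 N
τ_a = K_W·8F_aD/(πd³) = 1.2246 × 29.588 = 36.233 MPa
τ_m = K_s·8F_mD/(πd³) = 1.0750 × 44.423 = 47.754 MPa
Soderberg: 1/n_f = τ_a/S_se + τ_m/S_sy = 36.233/197 + 47.754/447 = 0.18393 + 0.10683 = 0.29076
n_f = 1/0.29076 = 3.439

3.44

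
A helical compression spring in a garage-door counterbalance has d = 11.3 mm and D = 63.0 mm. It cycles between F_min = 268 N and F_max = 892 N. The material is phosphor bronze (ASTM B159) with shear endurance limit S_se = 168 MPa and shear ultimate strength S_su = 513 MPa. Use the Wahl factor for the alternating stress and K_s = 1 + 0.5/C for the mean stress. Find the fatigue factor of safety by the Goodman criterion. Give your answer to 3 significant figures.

C = D/d = 63.0/11.3 = 5.5752; K_W = (4C−1)/(4C−4)+0.615/C = 1.2742; K_s = 1+0.5/C = 1.0897
F_a = (F_max−F_min)/2 = 312 N; F_m = (F_max+F_min)/2 = 580 N
τ_a = K_W·8F_aD/(πd³) = 1.2742 × 34.69 = 44.203 MPa
τ_m = K_s·8F_mD/(πd³) = 1.0897 × 64.487 = 70.271 MPa
Goodman: 1/n_f = τ_a/S_se + τ_m/S_su = 44.203/168 + 70.271/513 = 0.26311 + 0.13698 = 0.40009
n_f = 1/0.40009 = 2.499

2.50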